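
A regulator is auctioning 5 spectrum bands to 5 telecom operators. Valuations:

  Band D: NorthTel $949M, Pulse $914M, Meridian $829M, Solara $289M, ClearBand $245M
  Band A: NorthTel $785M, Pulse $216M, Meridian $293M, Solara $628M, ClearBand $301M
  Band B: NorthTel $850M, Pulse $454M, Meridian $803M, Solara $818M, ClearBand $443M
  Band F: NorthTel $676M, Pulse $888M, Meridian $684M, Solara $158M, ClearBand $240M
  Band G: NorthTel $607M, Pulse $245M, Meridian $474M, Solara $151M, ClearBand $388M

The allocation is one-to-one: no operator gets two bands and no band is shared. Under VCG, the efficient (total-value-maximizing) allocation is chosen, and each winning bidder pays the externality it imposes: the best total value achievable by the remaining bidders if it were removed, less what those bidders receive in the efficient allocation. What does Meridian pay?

Meridian pays $164M.

Efficient allocation: NorthTel→Band A ($785M), Pulse→Band F ($888M), Meridian→Band D ($829M), Solara→Band B ($818M), ClearBand→Band G ($388M); total welfare W = $3708M.
Meridian receives Band D at value $829M, so the others get W − 829 = $2879M.
Without Meridian: best allocation of the remaining 4 bidders over all 5 bands is NorthTel→Band D ($949M), Pulse→Band F ($888M), Solara→Band B ($818M), ClearBand→Band G ($388M), total $3043M.
VCG payment = (others' best without Meridian) − (others' welfare with Meridian) = 3043 − 2879 = $164M.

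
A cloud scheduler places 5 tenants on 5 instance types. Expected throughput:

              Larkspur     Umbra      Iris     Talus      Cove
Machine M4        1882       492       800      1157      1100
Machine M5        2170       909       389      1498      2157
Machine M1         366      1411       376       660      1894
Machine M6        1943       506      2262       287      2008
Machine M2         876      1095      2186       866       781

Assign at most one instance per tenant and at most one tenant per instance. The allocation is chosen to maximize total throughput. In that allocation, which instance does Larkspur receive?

Larkspur receives Machine M4.

Optimal: Larkspur→Machine M4 (1882 ops/s), Umbra→Machine M1 (1411 ops/s), Iris→Machine M2 (2186 ops/s), Talus→Machine M5 (1498 ops/s), Cove→Machine M6 (2008 ops/s) — total 1882+1411+2186+1498+2008 = 8985 ops/s.
Column-greedy (each instance in turn goes to its best remaining tenant) gives 8578 ops/s, worse by 407.
No other one-to-one assignment exceeds 8985 ops/s.
Larkspur's own top instance is Machine M5 (2170 ops/s), but forcing Larkspur→Machine M5 and reassigning the rest optimally gives only 8932 ops/s — worse by 53.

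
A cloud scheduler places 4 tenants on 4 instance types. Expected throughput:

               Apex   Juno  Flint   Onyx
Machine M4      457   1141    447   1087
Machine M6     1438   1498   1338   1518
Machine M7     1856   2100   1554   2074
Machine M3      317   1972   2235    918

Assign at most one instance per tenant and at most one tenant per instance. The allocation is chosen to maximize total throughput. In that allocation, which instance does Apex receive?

Treat this as an assignment problem: match each tenant to one instance.
Optimal: Apex→Machine M6 (1438 ops/s), Juno→Machine M4 (1141 ops/s), Flint→Machine M3 (2235 ops/s), Onyx→Machine M7 (2074 ops/s) — total 1438+1141+2235+2074 = 6888 ops/s.
Row-greedy (each tenant in turn takes its best remaining instance) gives 6253 ops/s, worse by 635.
Swapping Flint↔Apex (Flint→Machine M6 1338 ops/s, Apex→Machine M3 317 ops/s) loses 2018.
Apex's own top instance is Machine M7 (1856 ops/s), but forcing Apex→Machine M7 and reassigning the rest optimally gives only 6750 ops/s — worse by 138.

Apex receives Machine M6.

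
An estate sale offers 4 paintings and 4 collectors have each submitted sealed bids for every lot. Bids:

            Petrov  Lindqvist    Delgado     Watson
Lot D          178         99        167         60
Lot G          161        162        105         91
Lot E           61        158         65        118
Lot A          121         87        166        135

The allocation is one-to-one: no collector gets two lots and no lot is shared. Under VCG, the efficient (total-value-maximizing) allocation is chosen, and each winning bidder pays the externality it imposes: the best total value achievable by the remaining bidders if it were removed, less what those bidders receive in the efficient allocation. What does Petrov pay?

Efficient allocation: Petrov→Lot D ($178), Lindqvist→Lot G ($162), Delgado→Lot A ($166), Watson→Lot E ($118); total welfare W = $624.
Petrov receives Lot D at value $178, so the others get W − 178 = $446.
Without Petrov: best allocation of the remaining 3 bidders over all 4 lots is Lindqvist→Lot G ($162), Delgado→Lot D ($167), Watson→Lot A ($135), total $464.
VCG payment = (others' best without Petrov) − (others' welfare with Petrov) = 464 − 446 = $18.

Petrov pays $18.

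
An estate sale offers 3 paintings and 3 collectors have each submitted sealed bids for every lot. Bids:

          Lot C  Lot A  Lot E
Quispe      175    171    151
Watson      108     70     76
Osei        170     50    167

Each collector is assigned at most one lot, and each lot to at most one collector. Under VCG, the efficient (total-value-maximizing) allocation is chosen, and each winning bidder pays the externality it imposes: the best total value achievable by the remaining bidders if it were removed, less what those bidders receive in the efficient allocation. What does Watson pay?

Efficient allocation: Quispe→Lot A ($171), Watson→Lot C ($108), Osei→Lot E ($167); total welfare W = $446.
Watson receives Lot C at value $108, so the others get W − 108 = $338.
Without Watson: best allocation of the remaining 2 bidders over all 3 lots is Quispe→Lot C ($175), Osei→Lot E ($167), total $342.
VCG payment = (others' best without Watson) − (others' welfare with Watson) = 342 − 338 = $4.

Watson pays $4.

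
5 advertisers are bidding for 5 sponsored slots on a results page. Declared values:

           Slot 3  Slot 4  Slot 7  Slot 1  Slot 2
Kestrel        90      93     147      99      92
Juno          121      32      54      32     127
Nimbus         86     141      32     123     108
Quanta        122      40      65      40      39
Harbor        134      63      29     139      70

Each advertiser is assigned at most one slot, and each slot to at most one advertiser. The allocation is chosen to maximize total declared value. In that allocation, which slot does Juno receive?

Juno receives Slot 2.

Optimal: Kestrel→Slot 7 ($147), Juno→Slot 2 ($127), Nimbus→Slot 4 ($141), Quanta→Slot 3 ($122), Harbor→Slot 1 ($139) — total 147+127+141+122+139 = $676.
Column-greedy (each slot in turn goes to its best remaining advertiser) gives $589, worse by 87.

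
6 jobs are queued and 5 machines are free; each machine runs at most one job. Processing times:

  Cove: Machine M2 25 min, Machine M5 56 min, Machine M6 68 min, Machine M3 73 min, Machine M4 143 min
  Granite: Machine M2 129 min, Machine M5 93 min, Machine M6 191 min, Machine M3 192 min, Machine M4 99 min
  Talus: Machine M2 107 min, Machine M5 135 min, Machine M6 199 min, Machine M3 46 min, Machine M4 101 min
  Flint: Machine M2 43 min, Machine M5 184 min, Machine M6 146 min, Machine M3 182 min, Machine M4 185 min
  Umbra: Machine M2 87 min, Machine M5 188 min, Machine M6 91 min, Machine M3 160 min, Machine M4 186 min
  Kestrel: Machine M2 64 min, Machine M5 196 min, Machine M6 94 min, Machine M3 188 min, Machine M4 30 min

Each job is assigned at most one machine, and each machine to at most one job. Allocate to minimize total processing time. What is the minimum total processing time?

Optimal: Flint→Machine M2 (43 min), Cove→Machine M5 (56 min), Umbra→Machine M6 (91 min), Talus→Machine M3 (46 min), Kestrel→Machine M4 (30 min) — total 43+56+91+46+30 = 266 min.
Min-entry greedy (repeatedly take the single cheapest remaining cell) gives 285 min, worse by 19.
Swapping Kestrel↔Cove (Kestrel→Machine M5 196 min, Cove→Machine M4 143 min) adds 253.
No other one-to-one assignment undercuts 266 min.

Min total: 266 min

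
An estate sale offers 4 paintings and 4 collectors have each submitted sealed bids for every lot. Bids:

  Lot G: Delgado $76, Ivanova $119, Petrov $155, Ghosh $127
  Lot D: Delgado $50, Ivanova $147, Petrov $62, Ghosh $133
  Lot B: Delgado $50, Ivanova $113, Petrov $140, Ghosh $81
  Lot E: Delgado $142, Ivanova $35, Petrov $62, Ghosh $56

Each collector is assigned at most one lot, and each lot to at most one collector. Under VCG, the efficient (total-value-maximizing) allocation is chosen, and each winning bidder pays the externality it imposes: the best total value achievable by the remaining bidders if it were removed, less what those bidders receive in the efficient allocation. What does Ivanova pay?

Efficient allocation: Delgado→Lot E ($142), Ivanova→Lot D ($147), Petrov→Lot B ($140), Ghosh→Lot G ($127); total welfare W = $556.
Ivanova receives Lot D at value $147, so the others get W − 147 = $409.
Without Ivanova: best allocation of the remaining 3 bidders over all 4 lots is Delgado→Lot E ($142), Petrov→Lot G ($155), Ghosh→Lot D ($133), total $430.
VCG payment = (others' best without Ivanova) − (others' welfare with Ivanova) = 430 − 409 = $21.

Ivanova pays $21.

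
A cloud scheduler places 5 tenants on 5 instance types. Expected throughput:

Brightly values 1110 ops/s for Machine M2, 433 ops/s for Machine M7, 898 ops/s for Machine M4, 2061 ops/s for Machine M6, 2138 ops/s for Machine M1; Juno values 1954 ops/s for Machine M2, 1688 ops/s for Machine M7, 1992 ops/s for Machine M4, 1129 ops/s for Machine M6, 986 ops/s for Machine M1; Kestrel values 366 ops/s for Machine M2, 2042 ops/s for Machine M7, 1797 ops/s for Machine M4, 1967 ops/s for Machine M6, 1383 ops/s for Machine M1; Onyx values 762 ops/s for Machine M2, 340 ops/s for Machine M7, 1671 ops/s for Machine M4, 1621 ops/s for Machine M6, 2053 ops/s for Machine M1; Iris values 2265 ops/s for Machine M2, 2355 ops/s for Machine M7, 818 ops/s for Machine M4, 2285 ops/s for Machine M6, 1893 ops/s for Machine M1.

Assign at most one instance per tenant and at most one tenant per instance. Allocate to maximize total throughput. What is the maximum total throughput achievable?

This is a one-to-one assignment (maximum-weight bipartite matching).
Optimal: Brightly→Machine M6 (2061 ops/s), Juno→Machine M4 (1992 ops/s), Kestrel→Machine M7 (2042 ops/s), Onyx→Machine M1 (2053 ops/s), Iris→Machine M2 (2265 ops/s) — total 2061+1992+2042+2053+2265 = 10413 ops/s.
No other one-to-one assignment exceeds 10413 ops/s.

Max total: 10413 ops/s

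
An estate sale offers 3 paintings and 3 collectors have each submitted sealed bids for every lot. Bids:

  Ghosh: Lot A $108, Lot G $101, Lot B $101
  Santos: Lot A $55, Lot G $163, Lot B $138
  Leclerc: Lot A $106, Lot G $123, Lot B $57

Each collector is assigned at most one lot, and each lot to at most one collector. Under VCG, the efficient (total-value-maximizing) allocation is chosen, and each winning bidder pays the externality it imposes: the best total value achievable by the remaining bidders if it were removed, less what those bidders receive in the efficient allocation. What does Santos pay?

Santos pays $24.

Efficient allocation: Ghosh→Lot B ($101), Santos→Lot G ($163), Leclerc→Lot A ($106); total welfare W = $370.
Santos receives Lot G at value $163, so the others get W − 163 = $207.
Without Santos: best allocation of the remaining 2 bidders over all 3 lots is Ghosh→Lot A ($108), Leclerc→Lot G ($123), total $231.
VCG payment = (others' best without Santos) − (others' welfare with Santos) = 231 − 207 = $24.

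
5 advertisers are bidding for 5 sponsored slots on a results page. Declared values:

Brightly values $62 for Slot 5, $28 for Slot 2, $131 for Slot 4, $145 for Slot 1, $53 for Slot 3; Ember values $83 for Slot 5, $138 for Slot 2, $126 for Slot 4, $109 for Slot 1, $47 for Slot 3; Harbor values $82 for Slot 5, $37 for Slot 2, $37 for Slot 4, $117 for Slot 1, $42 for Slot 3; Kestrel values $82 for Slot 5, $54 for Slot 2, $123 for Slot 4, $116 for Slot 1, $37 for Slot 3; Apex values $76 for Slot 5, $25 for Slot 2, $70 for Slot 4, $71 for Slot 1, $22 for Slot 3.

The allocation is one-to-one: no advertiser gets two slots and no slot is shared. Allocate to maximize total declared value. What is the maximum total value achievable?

Max total: $524

This is a one-to-one assignment (maximum-weight bipartite matching).
Optimal: Brightly→Slot 1 ($145), Ember→Slot 2 ($138), Harbor→Slot 3 ($42), Kestrel→Slot 4 ($123), Apex→Slot 5 ($76) — total 145+138+42+123+76 = $524.
Column-greedy (each slot in turn goes to its best remaining advertiser) gives $407, worse by 117.
Next-best assignment: Brightly→Slot 1, Ember→Slot 2, Harbor→Slot 5, Kestrel→Slot 4, Apex→Slot 3 = $510.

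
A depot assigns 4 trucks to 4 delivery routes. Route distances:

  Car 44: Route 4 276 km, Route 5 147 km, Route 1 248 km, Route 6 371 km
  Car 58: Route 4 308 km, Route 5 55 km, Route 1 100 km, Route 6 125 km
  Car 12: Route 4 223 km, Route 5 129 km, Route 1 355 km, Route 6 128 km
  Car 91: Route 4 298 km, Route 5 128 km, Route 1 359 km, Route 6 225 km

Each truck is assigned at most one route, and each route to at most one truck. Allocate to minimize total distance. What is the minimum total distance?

Optimal: Car 44→Route 4 (276 km), Car 58→Route 1 (100 km), Car 12→Route 6 (128 km), Car 91→Route 5 (128 km) — total 276+100+128+128 = 632 km.
Row-greedy (each truck in turn takes its cheapest remaining route) gives 673 km, worse by 41.
Next-best assignment: Car 44→Route 5, Car 58→Route 1, Car 12→Route 6, Car 91→Route 4 = 673 km.

Minimum total: 632 km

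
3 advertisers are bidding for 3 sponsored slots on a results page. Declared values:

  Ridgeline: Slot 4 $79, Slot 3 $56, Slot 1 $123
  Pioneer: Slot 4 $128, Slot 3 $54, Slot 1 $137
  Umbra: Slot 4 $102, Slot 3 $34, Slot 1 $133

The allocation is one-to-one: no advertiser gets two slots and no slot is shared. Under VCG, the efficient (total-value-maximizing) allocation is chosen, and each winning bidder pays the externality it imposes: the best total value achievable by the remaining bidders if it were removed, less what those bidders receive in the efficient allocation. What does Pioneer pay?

Efficient allocation: Ridgeline→Slot 3 ($56), Pioneer→Slot 4 ($128), Umbra→Slot 1 ($133); total welfare W = $317.
Pioneer receives Slot 4 at value $128, so the others get W − 128 = $189.
Without Pioneer: best allocation of the remaining 2 bidders over all 3 slots is Ridgeline→Slot 1 ($123), Umbra→Slot 4 ($102), total $225.
VCG payment = (others' best without Pioneer) − (others' welfare with Pioneer) = 225 − 189 = $36.

Pioneer pays $36.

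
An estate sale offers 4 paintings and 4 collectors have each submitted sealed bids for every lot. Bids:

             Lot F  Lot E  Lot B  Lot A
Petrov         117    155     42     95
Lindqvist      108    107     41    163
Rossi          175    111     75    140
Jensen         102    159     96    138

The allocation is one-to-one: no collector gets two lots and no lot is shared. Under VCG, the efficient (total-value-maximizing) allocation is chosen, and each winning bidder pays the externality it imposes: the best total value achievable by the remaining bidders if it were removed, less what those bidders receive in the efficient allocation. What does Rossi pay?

Rossi pays $25.

Efficient allocation: Petrov→Lot E ($155), Lindqvist→Lot A ($163), Rossi→Lot F ($175), Jensen→Lot B ($96); total welfare W = $589.
Rossi receives Lot F at value $175, so the others get W − 175 = $414.
Without Rossi: best allocation of the remaining 3 bidders over all 4 lots is Petrov→Lot F ($117), Lindqvist→Lot A ($163), Jensen→Lot E ($159), total $439.
VCG payment = (others' best without Rossi) − (others' welfare with Rossi) = 439 − 414 = $25.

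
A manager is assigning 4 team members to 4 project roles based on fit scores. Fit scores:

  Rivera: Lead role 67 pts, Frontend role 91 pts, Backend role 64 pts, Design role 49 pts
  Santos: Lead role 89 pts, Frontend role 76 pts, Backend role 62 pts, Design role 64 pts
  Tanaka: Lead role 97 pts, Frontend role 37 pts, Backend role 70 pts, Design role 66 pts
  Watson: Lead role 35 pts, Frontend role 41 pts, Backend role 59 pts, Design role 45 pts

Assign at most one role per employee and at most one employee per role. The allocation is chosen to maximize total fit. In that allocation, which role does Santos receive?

This is a one-to-one assignment (maximum-weight bipartite matching).
Optimal: Rivera→Frontend role (91 pts), Santos→Design role (64 pts), Tanaka→Lead role (97 pts), Watson→Backend role (59 pts) — total 91+64+97+59 = 311 pts.
Row-greedy (each employee in turn takes its best remaining role) gives 295 pts, worse by 16.
Every other assignment is strictly worse.
Santos's own top role is Lead role (89 pts), but forcing Santos→Lead role and reassigning the rest optimally gives only 305 pts — worse by 6.

Santos receives Design role.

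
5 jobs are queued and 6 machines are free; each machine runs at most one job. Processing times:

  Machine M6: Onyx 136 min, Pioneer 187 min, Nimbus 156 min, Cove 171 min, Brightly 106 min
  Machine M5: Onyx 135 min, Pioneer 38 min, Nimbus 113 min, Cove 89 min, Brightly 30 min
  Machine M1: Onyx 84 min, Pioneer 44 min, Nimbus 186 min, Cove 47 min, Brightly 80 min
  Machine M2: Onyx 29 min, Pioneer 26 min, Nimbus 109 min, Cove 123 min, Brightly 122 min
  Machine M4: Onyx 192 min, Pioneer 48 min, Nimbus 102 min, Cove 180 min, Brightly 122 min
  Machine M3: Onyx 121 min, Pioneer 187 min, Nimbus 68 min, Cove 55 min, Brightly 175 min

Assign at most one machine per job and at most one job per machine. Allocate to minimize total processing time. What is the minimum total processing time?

Optimal: Onyx→Machine M2 (29 min), Pioneer→Machine M4 (48 min), Nimbus→Machine M3 (68 min), Cove→Machine M1 (47 min), Brightly→Machine M5 (30 min) — total 29+48+68+47+30 = 222 min.
Min-entry greedy (repeatedly take the single cheapest remaining cell) gives 307 min, worse by 85.
Next-best assignment: Onyx→Machine M2, Pioneer→Machine M1, Nimbus→Machine M4, Cove→Machine M3, Brightly→Machine M5 = 260 min.
Swapping Cove↔Pioneer (Cove→Machine M4 180 min, Pioneer→Machine M1 44 min) adds 129.

Min total: 222 min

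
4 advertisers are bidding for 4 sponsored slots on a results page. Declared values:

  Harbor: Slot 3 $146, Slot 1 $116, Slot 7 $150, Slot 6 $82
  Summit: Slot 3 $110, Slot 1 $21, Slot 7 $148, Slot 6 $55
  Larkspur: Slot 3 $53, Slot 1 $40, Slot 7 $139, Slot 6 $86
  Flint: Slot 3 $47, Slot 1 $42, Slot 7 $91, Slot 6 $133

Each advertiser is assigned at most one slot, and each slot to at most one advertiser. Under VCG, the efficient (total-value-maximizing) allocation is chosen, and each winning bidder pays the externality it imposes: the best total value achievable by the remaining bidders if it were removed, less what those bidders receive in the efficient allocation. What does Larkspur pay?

Efficient allocation: Harbor→Slot 1 ($116), Summit→Slot 3 ($110), Larkspur→Slot 7 ($139), Flint→Slot 6 ($133); total welfare W = $498.
Larkspur receives Slot 7 at value $139, so the others get W − 139 = $359.
Without Larkspur: best allocation of the remaining 3 bidders over all 4 slots is Harbor→Slot 3 ($146), Summit→Slot 7 ($148), Flint→Slot 6 ($133), total $427.
VCG payment = (others' best without Larkspur) − (others' welfare with Larkspur) = 427 − 359 = $68.

Larkspur pays $68.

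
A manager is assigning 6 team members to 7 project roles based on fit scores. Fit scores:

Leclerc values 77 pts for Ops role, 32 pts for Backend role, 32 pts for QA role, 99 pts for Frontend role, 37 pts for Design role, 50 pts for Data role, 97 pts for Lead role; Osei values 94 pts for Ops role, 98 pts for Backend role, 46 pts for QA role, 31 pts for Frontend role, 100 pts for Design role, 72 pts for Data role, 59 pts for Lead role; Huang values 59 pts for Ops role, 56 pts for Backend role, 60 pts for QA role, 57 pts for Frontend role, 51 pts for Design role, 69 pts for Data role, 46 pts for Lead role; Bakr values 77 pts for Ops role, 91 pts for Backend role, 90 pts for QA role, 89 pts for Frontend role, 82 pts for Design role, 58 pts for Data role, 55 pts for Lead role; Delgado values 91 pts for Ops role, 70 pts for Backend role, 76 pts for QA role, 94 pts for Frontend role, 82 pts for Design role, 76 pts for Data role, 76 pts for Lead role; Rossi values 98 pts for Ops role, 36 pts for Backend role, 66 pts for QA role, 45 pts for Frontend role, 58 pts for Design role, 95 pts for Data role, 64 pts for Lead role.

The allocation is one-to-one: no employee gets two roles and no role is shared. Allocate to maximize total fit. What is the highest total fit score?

Maximum total: 549 pts

Treat this as an assignment problem: match each employee to one role.
Optimal: Leclerc→Lead role (97 pts), Osei→Design role (100 pts), Huang→Data role (69 pts), Bakr→Backend role (91 pts), Delgado→Frontend role (94 pts), Rossi→Ops role (98 pts) — total 97+100+69+91+94+98 = 549 pts.
Row-greedy (each employee in turn takes its best remaining role) gives 516 pts, worse by 33.
Checked against all permutations: 549 pts is optimal.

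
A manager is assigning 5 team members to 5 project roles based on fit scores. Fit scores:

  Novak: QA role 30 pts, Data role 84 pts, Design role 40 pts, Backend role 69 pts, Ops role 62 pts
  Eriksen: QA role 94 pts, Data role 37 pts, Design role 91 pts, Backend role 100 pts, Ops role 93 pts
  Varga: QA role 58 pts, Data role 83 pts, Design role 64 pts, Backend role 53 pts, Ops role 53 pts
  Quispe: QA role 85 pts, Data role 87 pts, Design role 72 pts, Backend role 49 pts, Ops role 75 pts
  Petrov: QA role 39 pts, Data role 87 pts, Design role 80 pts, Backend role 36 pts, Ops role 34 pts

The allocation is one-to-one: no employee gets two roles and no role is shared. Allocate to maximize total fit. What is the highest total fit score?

Max total: 410 pts

Optimal: Novak→Backend role (69 pts), Eriksen→Ops role (93 pts), Varga→Data role (83 pts), Quispe→QA role (85 pts), Petrov→Design role (80 pts) — total 69+93+83+85+80 = 410 pts.
Column-greedy (each role in turn goes to its best remaining employee) gives 383 pts, worse by 27.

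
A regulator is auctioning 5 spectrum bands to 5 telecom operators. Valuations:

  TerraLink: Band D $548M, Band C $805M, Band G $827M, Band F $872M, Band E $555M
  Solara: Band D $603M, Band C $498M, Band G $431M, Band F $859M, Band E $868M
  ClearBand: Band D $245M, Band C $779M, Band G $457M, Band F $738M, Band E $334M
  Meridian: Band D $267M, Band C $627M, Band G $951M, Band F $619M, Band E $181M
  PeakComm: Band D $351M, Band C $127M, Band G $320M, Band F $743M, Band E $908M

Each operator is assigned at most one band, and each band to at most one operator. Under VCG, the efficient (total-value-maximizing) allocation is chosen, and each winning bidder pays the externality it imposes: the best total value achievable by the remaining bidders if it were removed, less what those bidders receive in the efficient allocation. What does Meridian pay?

Efficient allocation: TerraLink→Band F ($872M), Solara→Band D ($603M), ClearBand→Band C ($779M), Meridian→Band G ($951M), PeakComm→Band E ($908M); total welfare W = $4113M.
Meridian receives Band G at value $951M, so the others get W − 951 = $3162M.
Without Meridian: best allocation of the remaining 4 bidders over all 5 bands is TerraLink→Band G ($827M), Solara→Band F ($859M), ClearBand→Band C ($779M), PeakComm→Band E ($908M), total $3373M.
VCG payment = (others' best without Meridian) − (others' welfare with Meridian) = 3373 − 3162 = $211M.

Meridian pays $211M.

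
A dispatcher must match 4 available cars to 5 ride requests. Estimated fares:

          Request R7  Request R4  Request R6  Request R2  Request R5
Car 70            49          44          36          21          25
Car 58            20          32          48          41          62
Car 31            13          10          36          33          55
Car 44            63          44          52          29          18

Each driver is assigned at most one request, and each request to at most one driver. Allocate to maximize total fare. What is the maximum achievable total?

Optimal: Car 70→Request R4 ($44), Car 58→Request R6 ($48), Car 31→Request R5 ($55), Car 44→Request R7 ($63) — total 44+48+55+63 = $210.
Column-greedy (each request in turn goes to its best remaining driver) gives $188, worse by 22.
No other one-to-one assignment exceeds $210.

Max total: $210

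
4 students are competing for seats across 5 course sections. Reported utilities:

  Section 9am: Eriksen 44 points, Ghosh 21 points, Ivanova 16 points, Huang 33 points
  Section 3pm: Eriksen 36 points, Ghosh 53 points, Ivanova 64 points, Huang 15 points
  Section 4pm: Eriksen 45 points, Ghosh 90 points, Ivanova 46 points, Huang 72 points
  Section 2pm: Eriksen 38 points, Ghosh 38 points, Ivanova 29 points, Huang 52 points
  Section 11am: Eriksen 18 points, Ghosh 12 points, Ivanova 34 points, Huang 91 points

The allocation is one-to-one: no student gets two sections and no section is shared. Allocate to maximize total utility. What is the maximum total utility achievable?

This is a one-to-one assignment (maximum-weight bipartite matching).
Optimal: Eriksen→Section 9am (44 points), Ghosh→Section 4pm (90 points), Ivanova→Section 3pm (64 points), Huang→Section 11am (91 points) — total 44+90+64+91 = 289 points.
Row-greedy (each student in turn takes its best remaining section) gives 184 points, worse by 105.
Next-best assignment: Eriksen→Section 2pm, Ghosh→Section 4pm, Ivanova→Section 3pm, Huang→Section 11am = 283 points.

Max total: 289 points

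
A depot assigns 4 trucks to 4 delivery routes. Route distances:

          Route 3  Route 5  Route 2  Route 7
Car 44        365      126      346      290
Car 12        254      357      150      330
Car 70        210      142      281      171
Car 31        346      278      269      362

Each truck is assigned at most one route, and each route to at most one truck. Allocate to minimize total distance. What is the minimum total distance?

Optimal: Car 44→Route 5 (126 km), Car 12→Route 2 (150 km), Car 70→Route 7 (171 km), Car 31→Route 3 (346 km) — total 126+150+171+346 = 793 km.
Column-greedy (each route in turn goes to its cheapest remaining truck) gives 848 km, worse by 55.
Every other assignment is strictly worse.

Minimum total: 793 km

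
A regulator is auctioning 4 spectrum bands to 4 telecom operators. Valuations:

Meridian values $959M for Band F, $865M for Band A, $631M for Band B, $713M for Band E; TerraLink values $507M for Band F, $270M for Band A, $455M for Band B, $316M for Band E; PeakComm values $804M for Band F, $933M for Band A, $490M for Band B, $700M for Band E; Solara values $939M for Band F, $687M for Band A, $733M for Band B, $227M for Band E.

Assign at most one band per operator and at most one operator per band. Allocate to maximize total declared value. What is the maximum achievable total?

Optimal: Meridian→Band E ($713M), TerraLink→Band B ($455M), PeakComm→Band A ($933M), Solara→Band F ($939M) — total 713+455+933+939 = $3040M.
Max-entry greedy (repeatedly take the single best remaining cell) gives $2941M, worse by 99.
Next-best assignment: Meridian→Band A, TerraLink→Band B, PeakComm→Band E, Solara→Band F = $2959M.
Swapping TerraLink↔PeakComm (TerraLink→Band A $270M, PeakComm→Band B $490M) loses 628.

Max total: $3040M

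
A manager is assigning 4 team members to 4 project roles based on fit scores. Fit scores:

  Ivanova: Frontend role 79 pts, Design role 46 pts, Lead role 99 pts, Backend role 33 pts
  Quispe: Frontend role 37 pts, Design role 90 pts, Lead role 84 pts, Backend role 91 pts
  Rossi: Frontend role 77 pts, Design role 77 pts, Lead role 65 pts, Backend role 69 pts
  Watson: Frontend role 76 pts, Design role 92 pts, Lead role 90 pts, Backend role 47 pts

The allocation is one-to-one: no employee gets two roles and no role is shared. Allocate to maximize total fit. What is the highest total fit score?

Optimal: Ivanova→Lead role (99 pts), Quispe→Backend role (91 pts), Rossi→Frontend role (77 pts), Watson→Design role (92 pts) — total 99+91+77+92 = 359 pts.
Column-greedy (each role in turn goes to its best remaining employee) gives 324 pts, worse by 35.

Max total: 359 pts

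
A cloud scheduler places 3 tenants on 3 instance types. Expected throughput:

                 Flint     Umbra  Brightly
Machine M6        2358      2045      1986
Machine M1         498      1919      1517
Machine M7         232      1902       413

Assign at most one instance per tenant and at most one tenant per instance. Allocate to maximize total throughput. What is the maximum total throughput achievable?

Maximum total: 5777 ops/s

This is a one-to-one assignment (maximum-weight bipartite matching).
Optimal: Flint→Machine M6 (2358 ops/s), Umbra→Machine M7 (1902 ops/s), Brightly→Machine M1 (1517 ops/s) — total 2358+1902+1517 = 5777 ops/s.
Column-greedy (each instance in turn goes to its best remaining tenant) gives 4690 ops/s, worse by 1087.
Next-best assignment: Flint→Machine M6, Umbra→Machine M1, Brightly→Machine M7 = 4690 ops/s.
Every other assignment is strictly worse.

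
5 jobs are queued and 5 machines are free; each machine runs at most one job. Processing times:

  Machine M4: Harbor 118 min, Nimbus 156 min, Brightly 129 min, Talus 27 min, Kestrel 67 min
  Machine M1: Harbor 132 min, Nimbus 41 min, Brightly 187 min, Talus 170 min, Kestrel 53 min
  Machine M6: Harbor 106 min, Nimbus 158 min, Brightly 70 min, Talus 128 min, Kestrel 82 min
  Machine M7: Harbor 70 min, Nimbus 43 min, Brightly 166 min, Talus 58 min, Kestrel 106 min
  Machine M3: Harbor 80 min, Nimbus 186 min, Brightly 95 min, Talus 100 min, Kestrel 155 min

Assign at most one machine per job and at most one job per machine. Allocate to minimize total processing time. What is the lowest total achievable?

Minimum total: 273 min

Treat this as an assignment problem: match each job to one machine.
Optimal: Harbor→Machine M3 (80 min), Nimbus→Machine M7 (43 min), Brightly→Machine M6 (70 min), Talus→Machine M4 (27 min), Kestrel→Machine M1 (53 min) — total 80+43+70+27+53 = 273 min.
Row-greedy (each job in turn takes its cheapest remaining machine) gives 363 min, worse by 90.
Next-best assignment: Harbor→Machine M7, Nimbus→Machine M1, Brightly→Machine M3, Talus→Machine M4, Kestrel→Machine M6 = 315 min.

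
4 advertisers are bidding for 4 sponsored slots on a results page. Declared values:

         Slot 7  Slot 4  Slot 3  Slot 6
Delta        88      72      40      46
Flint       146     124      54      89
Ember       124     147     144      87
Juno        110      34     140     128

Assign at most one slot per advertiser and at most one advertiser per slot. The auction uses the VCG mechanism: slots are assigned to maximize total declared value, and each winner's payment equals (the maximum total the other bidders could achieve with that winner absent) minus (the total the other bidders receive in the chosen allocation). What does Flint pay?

Efficient allocation: Delta→Slot 4 ($72), Flint→Slot 7 ($146), Ember→Slot 3 ($144), Juno→Slot 6 ($128); total welfare W = $490.
Flint receives Slot 7 at value $146, so the others get W − 146 = $344.
Without Flint: best allocation of the remaining 3 bidders over all 4 slots is Delta→Slot 7 ($88), Ember→Slot 4 ($147), Juno→Slot 3 ($140), total $375.
VCG payment = (others' best without Flint) − (others' welfare with Flint) = 375 − 344 = $31.

Flint pays $31.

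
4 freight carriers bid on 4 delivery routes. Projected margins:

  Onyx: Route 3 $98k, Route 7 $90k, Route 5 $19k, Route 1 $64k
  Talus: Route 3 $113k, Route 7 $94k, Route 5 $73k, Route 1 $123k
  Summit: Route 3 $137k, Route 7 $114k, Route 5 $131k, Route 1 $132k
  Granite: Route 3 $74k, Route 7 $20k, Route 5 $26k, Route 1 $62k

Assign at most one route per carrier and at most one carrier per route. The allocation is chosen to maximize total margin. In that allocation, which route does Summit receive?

Optimal: Onyx→Route 7 ($90k), Talus→Route 1 ($123k), Summit→Route 5 ($131k), Granite→Route 3 ($74k) — total 90+123+131+74 = $418k.
Column-greedy (each route in turn goes to its best remaining carrier) gives $321k, worse by 97.
Next-best assignment: Onyx→Route 7, Talus→Route 3, Summit→Route 5, Granite→Route 1 = $396k.
Swapping Onyx↔Granite (Onyx→Route 3 $98k, Granite→Route 7 $20k) loses 46.
Every other assignment is strictly worse.
Summit's own top route is Route 3 ($137k), but forcing Summit→Route 3 and reassigning the rest optimally gives only $376k — worse by 42.

Summit receives Route 5.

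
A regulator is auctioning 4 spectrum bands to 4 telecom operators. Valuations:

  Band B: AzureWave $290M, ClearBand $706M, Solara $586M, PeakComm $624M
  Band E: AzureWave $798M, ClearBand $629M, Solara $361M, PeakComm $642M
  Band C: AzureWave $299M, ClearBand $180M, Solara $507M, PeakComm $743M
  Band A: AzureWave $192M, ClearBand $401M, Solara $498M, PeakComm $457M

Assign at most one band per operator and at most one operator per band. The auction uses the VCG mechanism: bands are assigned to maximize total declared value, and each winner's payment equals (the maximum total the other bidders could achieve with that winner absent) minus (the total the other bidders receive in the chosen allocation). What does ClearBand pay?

Efficient allocation: AzureWave→Band E ($798M), ClearBand→Band B ($706M), Solara→Band A ($498M), PeakComm→Band C ($743M); total welfare W = $2745M.
ClearBand receives Band B at value $706M, so the others get W − 706 = $2039M.
Without ClearBand: best allocation of the remaining 3 bidders over all 4 bands is AzureWave→Band E ($798M), Solara→Band B ($586M), PeakComm→Band C ($743M), total $2127M.
VCG payment = (others' best without ClearBand) − (others' welfare with ClearBand) = 2127 − 2039 = $88M.

ClearBand pays $88M.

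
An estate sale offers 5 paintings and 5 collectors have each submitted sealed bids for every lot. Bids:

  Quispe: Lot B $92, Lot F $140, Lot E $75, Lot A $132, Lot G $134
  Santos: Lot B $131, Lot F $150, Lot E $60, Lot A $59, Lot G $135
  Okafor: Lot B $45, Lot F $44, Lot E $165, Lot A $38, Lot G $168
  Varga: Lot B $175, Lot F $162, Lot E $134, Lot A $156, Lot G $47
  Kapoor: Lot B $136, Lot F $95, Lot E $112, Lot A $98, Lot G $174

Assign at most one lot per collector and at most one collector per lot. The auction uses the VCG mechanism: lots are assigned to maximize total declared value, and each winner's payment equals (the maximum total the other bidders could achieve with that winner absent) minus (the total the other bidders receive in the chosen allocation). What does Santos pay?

Efficient allocation: Quispe→Lot A ($132), Santos→Lot F ($150), Okafor→Lot E ($165), Varga→Lot B ($175), Kapoor→Lot G ($174); total welfare W = $796.
Santos receives Lot F at value $150, so the others get W − 150 = $646.
Without Santos: best allocation of the remaining 4 bidders over all 5 lots is Quispe→Lot F ($140), Okafor→Lot E ($165), Varga→Lot B ($175), Kapoor→Lot G ($174), total $654.
VCG payment = (others' best without Santos) − (others' welfare with Santos) = 654 − 646 = $8.

Santos pays $8.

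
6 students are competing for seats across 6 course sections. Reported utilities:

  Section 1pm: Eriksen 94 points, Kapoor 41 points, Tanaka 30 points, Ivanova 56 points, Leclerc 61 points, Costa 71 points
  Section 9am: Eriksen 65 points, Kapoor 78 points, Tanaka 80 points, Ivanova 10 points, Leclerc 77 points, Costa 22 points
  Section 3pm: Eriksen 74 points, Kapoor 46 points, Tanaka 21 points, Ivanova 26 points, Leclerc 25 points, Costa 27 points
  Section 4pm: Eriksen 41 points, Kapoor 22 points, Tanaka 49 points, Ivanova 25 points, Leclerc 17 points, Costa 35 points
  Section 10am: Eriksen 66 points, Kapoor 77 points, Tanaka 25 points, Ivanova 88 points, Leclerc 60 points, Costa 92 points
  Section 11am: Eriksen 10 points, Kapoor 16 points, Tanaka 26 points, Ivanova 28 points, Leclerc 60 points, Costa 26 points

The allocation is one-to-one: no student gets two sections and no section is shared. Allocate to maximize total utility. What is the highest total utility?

This is a one-to-one assignment (maximum-weight bipartite matching).
Optimal: Eriksen→Section 3pm (74 points), Kapoor→Section 9am (78 points), Tanaka→Section 4pm (49 points), Ivanova→Section 10am (88 points), Leclerc→Section 11am (60 points), Costa→Section 1pm (71 points) — total 74+78+49+88+60+71 = 420 points.
Column-greedy (each section in turn goes to its best remaining student) gives 403 points, worse by 17.
Checked against all permutations: 420 points is optimal.

Maximum total: 420 points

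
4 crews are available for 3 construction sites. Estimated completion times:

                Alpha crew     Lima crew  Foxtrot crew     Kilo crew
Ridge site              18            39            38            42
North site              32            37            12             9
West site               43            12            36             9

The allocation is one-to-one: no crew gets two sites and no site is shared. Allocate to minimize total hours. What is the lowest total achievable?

Optimal: Alpha crew→Ridge site (18 hours), Foxtrot crew→North site (12 hours), Kilo crew→West site (9 hours) — total 18+12+9 = 39 hours.
Row-greedy (each crew in turn takes its cheapest remaining site) gives 42 hours, worse by 3.

Min total: 39 hours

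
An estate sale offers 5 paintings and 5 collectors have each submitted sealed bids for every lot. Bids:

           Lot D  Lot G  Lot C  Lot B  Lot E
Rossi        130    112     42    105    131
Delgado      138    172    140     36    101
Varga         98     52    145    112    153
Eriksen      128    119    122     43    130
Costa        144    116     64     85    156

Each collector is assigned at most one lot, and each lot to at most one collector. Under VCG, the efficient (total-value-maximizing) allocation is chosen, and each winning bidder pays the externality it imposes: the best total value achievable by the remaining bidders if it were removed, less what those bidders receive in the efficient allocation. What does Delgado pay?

Efficient allocation: Rossi→Lot B ($105), Delgado→Lot G ($172), Varga→Lot C ($145), Eriksen→Lot D ($128), Costa→Lot E ($156); total welfare W = $706.
Delgado receives Lot G at value $172, so the others get W − 172 = $534.
Without Delgado: best allocation of the remaining 4 bidders over all 5 lots is Rossi→Lot D ($130), Varga→Lot C ($145), Eriksen→Lot G ($119), Costa→Lot E ($156), total $550.
VCG payment = (others' best without Delgado) − (others' welfare with Delgado) = 550 − 534 = $16.

Delgado pays $16.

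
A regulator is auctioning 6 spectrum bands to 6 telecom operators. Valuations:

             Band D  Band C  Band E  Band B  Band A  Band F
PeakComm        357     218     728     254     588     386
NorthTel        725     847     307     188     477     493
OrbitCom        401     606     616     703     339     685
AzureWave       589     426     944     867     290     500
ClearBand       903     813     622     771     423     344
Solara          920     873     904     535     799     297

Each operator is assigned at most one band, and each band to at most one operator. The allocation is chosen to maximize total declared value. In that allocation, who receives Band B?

AzureWave receives Band B.

This is the linear assignment problem.
Optimal: PeakComm→Band E ($728M), NorthTel→Band C ($847M), OrbitCom→Band F ($685M), AzureWave→Band B ($867M), ClearBand→Band D ($903M), Solara→Band A ($799M) — total 728+847+685+867+903+799 = $4829M.
Row-greedy (each operator in turn takes its best remaining band) gives $3587M, worse by 1242.
Swapping ClearBand↔NorthTel (ClearBand→Band C $813M, NorthTel→Band D $725M) loses 212.
Checked against all permutations: $4829M is optimal.
AzureWave's own top band is Band E ($944M), but forcing AzureWave→Band E and reassigning the rest optimally gives only $4755M — worse by 74.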